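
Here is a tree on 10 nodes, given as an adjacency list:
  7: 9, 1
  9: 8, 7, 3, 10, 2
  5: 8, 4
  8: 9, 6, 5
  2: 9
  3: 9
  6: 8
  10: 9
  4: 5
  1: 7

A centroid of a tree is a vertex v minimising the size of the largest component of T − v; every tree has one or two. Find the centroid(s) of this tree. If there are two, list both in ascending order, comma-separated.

9

If 9 is removed the pieces have sizes 4, 2, 1, 1, 1, all ≤ ⌊10/2⌋ = 5.
Every other node leaves some component of size > 5, so the centroid is unique.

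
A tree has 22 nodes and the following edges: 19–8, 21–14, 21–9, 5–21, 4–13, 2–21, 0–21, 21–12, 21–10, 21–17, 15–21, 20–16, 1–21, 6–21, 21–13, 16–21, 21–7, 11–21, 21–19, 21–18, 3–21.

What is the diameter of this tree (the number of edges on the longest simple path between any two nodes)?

4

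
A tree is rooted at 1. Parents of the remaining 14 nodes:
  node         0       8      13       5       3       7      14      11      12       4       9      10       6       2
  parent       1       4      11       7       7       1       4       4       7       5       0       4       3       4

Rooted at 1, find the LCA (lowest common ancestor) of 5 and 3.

5's ancestor chain is 5, 7, 1 and 3's is 3, 7, 1; they first meet at 7.

7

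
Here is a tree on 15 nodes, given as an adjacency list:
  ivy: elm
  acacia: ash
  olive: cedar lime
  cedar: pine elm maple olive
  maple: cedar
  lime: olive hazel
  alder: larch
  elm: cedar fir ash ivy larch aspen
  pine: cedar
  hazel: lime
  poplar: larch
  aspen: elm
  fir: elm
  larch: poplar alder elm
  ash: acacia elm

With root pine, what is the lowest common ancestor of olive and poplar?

cedar

Ancestors of olive (toward the root): olive, cedar, pine.
Ancestors of poplar: poplar, larch, elm, cedar, pine.
The deepest node appearing in both lists is cedar.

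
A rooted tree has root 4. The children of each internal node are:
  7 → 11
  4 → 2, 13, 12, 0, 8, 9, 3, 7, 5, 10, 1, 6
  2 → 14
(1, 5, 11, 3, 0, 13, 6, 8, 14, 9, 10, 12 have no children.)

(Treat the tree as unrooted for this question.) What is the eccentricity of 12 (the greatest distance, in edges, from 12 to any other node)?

A farthest node from 12 is 11 (14 also at distance 3).
The path 12 – 4 – 7 – 11 has 3 edges.

3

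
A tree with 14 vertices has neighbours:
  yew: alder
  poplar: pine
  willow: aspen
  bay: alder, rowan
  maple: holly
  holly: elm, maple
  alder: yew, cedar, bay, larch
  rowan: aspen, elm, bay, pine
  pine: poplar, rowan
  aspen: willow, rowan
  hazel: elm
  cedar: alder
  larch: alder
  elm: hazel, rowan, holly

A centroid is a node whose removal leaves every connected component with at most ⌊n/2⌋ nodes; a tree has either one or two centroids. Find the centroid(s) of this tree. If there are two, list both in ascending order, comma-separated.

rowan

Removing rowan splits the tree into components of sizes 5, 4, 2, 2; the largest is 5 ≤ ⌊14/2⌋ = 7.
No neighbour of rowan does as well, so rowan is the unique centroid.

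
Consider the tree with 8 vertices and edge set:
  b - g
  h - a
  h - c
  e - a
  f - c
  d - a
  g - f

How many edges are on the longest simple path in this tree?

Starting from b, a farthest node is d at distance 6.
One longest path: b-g-f-c-h-a-d.
So the diameter is 6.

6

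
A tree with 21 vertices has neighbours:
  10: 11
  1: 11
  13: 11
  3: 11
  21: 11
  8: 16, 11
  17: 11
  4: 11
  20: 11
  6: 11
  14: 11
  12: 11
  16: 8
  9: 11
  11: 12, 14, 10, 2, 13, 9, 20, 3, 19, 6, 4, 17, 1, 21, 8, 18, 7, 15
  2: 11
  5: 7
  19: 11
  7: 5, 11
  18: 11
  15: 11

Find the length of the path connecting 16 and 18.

3

Walking from 16: 16 - 8 - 11 - 18. Length 3.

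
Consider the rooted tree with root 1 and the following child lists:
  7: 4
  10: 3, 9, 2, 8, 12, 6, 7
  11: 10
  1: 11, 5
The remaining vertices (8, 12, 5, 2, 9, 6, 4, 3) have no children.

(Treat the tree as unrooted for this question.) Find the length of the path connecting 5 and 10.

Walking from 5: 5 - 1 - 11 - 10. Length 3.

3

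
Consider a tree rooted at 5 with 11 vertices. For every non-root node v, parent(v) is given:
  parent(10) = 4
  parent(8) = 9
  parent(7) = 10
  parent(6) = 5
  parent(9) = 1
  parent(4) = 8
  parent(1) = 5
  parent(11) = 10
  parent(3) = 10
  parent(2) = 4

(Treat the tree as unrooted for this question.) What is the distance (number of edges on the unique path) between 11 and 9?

4

Walking from 11: 11–10–4–8–9. Length 4.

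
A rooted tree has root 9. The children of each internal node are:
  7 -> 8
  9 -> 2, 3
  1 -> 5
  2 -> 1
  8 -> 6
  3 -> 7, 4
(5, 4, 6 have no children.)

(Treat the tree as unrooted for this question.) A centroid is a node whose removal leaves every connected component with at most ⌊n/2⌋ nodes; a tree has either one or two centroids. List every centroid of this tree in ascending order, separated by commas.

3

Removing 3 splits the tree into components of sizes 4, 3, 1; the largest is 4 ≤ ⌊9/2⌋ = 4.
Every other node leaves some component of size > 4, so the centroid is unique.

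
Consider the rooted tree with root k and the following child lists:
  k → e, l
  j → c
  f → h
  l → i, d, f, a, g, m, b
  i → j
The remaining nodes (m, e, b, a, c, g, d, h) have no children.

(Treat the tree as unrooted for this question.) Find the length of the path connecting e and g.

Walking from e: e–k–l–g. Length 3.

3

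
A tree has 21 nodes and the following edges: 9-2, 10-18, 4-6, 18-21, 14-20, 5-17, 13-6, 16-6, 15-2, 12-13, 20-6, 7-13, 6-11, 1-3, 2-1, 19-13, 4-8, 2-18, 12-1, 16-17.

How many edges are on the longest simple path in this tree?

A longest path is 10 – 18 – 2 – 1 – 12 – 13 – 6 – 16 – 17 – 5, with 9 edges.

9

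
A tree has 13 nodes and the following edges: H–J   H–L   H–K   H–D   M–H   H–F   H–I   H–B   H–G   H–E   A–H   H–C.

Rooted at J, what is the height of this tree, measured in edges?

The longest root-to-leaf path is J – H – L (2 edges).

2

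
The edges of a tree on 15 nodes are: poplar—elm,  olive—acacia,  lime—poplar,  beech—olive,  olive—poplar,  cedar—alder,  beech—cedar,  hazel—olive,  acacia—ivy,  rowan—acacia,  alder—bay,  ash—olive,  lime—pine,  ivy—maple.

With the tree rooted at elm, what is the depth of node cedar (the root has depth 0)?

Path from elm to cedar: elm → poplar → olive → beech → cedar, which has 4 edges.

4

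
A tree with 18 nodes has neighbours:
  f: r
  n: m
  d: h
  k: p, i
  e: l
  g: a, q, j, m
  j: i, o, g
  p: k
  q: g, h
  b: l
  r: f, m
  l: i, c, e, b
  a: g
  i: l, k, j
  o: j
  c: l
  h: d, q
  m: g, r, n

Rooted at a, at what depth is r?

a–g–m–r — 3 edges.

3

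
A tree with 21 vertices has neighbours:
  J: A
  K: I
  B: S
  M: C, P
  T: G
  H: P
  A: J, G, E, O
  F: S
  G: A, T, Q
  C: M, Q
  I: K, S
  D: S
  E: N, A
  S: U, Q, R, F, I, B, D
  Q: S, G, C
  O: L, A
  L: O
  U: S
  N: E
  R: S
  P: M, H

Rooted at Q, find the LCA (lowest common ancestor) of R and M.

Q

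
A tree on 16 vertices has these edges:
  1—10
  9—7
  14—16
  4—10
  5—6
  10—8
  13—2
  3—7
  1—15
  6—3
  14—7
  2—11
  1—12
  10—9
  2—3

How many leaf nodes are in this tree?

Exactly 8 nodes have a single neighbour: 4, 5, 8, 11, 12, 13, 15, 16.

8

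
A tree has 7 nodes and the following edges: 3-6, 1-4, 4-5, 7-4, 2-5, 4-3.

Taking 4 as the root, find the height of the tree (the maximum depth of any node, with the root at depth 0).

6 sits deepest: 4 → 3 → 6 — 2 edges from the root.

2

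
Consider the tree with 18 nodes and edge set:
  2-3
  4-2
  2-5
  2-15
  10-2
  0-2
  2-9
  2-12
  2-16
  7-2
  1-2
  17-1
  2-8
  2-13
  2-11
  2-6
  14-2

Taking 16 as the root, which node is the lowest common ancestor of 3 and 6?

Path 3→root: 3 2 16; path 6→root: 6 2 16.
First common node: 2.

2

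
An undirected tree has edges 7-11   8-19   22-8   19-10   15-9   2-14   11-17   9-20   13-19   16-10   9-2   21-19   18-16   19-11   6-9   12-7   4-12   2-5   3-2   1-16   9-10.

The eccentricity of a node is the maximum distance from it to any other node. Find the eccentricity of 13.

The node farthest from 13 is 4 (14, 5, 3 also at distance 5), via 13-19-11-7-12-4 — 5 edges.

5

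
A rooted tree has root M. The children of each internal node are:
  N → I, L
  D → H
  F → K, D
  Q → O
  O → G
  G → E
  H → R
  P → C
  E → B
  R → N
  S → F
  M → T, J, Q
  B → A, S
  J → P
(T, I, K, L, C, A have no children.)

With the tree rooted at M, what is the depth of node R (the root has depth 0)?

M – Q – O – G – E – B – S – F – D – H – R — 10 edges.

10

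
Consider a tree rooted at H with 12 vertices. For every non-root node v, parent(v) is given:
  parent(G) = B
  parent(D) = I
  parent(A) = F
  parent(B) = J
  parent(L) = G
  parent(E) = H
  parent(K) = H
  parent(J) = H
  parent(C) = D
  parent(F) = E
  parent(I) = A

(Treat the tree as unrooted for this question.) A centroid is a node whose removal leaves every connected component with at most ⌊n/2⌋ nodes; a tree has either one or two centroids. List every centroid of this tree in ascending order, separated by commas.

Delete H: the remaining components have sizes 6, 4, 1. Max 6 ≤ 6, so H is a centroid.
E is adjacent to H and is also a centroid (the largest component after removing it is likewise 6).

E, H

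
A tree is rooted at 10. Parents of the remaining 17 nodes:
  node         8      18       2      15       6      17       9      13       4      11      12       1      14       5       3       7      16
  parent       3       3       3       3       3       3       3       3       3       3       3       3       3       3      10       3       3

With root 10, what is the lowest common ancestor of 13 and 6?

3

Path 13→root: 13 3 10; path 6→root: 6 3 10.
First common node: 3.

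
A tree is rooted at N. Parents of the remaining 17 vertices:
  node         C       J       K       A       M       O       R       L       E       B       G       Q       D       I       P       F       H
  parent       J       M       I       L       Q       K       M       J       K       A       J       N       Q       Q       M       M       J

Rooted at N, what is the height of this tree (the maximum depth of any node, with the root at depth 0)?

6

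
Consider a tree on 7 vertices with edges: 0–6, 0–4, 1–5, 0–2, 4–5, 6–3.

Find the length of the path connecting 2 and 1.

4

Walking from 2: 2–0–4–5–1. Length 4.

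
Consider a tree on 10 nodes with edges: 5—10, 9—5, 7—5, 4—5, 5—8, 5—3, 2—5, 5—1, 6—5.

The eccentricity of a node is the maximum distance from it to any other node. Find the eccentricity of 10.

Distances from 10 peak at 2, attained at 9 (1, 8, 7, 2, 3, 6, 4 also at distance 2).
10–5–9

2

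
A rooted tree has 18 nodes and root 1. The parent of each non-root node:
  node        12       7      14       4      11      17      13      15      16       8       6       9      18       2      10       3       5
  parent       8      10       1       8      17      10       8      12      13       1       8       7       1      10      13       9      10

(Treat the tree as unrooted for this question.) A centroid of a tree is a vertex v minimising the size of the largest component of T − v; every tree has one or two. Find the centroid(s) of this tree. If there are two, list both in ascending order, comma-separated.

13

Delete 13: the remaining components have sizes 8, 8, 1. Max 8 ≤ 9, so 13 is a centroid.
Every other node leaves some component of size > 9, so the centroid is unique.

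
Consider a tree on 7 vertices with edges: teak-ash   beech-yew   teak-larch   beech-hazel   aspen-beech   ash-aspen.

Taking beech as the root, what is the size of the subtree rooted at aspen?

4

The subtree rooted at aspen contains: aspen, ash, teak, larch — 4 nodes.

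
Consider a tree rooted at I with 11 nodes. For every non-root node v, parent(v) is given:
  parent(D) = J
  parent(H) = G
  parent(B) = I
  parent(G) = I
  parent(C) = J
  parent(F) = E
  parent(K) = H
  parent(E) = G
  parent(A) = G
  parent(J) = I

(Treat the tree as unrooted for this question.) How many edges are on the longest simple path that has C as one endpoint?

5

A farthest node from C is F (K also at distance 5).
The path C-J-I-G-E-F has 5 edges.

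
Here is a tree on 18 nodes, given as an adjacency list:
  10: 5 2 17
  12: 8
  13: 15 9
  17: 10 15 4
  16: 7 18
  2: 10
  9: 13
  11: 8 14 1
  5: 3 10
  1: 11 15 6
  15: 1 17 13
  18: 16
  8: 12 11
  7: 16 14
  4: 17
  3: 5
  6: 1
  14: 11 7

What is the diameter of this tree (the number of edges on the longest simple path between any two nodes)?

A longest path is 3 – 5 – 10 – 17 – 15 – 1 – 11 – 14 – 7 – 16 – 18, with 10 edges.

10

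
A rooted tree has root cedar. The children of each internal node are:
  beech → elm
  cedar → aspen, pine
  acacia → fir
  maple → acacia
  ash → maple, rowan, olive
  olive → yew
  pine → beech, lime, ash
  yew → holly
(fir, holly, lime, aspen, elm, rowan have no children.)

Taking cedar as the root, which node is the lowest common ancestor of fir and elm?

Path fir→root: fir acacia maple ash pine cedar; path elm→root: elm beech pine cedar.
First common node: pine.

pine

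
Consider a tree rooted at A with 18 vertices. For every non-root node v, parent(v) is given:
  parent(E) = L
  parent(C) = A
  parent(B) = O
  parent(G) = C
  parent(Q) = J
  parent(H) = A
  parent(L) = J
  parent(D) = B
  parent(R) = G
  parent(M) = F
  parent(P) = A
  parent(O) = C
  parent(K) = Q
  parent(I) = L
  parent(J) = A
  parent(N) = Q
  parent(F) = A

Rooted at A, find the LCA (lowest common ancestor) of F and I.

Ancestors of F (toward the root): F, A.
Ancestors of I: I, L, J, A.
The deepest node appearing in both lists is A.

A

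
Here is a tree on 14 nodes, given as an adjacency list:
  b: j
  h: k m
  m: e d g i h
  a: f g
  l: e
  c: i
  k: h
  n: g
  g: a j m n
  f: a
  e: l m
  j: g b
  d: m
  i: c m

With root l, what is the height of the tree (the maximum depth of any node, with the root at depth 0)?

A deepest node is f, reached by l-e-m-g-a-f.
That path has 5 edges, so the height is 5.

5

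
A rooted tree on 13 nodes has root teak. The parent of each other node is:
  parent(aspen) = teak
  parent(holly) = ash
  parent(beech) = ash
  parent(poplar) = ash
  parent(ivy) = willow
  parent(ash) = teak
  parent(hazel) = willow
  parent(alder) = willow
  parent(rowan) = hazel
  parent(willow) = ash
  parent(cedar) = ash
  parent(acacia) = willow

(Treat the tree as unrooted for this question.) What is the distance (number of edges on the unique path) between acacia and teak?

3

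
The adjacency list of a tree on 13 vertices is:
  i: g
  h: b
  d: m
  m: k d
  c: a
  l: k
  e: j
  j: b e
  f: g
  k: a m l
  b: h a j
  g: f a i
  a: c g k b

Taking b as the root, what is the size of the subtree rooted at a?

9

a's subtree: {a, k, c, g, m, l, i, f, d}, size 9.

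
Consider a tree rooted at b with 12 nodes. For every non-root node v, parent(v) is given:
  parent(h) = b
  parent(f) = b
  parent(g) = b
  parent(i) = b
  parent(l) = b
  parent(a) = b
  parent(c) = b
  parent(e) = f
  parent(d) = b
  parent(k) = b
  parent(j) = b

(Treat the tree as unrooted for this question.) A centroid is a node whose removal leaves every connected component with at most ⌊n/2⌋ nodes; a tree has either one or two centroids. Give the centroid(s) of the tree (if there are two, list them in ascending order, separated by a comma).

b

Delete b: the remaining components have sizes 2, 1, 1, 1, 1, 1, 1, 1, 1, 1. Max 2 ≤ 6, so b is a centroid.
Every other node leaves some component of size > 6, so the centroid is unique.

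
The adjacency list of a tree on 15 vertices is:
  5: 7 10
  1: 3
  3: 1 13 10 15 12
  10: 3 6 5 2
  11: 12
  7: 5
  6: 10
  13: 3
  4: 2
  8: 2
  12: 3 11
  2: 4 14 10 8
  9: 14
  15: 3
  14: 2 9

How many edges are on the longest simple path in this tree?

6

Starting from 11, a farthest node is 9 at distance 6.
One longest path: 11 – 12 – 3 – 10 – 2 – 14 – 9.
So the diameter is 6.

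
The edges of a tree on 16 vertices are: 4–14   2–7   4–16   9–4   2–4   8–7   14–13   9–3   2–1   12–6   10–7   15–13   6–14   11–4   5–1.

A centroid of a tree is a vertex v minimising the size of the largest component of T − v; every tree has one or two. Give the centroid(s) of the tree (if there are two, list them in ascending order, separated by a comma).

4

Delete 4: the remaining components have sizes 6, 5, 2, 1, 1. Max 6 ≤ 8, so 4 is a centroid.
No neighbour of 4 does as well, so 4 is the unique centroid.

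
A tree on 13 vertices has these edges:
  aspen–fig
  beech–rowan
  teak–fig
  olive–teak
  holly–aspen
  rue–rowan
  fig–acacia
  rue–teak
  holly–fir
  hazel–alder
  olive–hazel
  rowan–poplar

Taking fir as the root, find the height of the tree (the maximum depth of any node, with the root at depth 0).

A deepest node is beech, reached by fir–holly–aspen–fig–teak–rue–rowan–beech.
That path has 7 edges, so the height is 7.

7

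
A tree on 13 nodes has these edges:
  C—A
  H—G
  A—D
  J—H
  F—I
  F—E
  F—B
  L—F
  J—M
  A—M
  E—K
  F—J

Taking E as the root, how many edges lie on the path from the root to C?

5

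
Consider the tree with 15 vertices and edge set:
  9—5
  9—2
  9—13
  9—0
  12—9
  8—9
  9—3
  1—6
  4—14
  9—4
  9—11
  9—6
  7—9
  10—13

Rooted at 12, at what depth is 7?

2

Path from 12 to 7: 12–9–7, which has 2 edges.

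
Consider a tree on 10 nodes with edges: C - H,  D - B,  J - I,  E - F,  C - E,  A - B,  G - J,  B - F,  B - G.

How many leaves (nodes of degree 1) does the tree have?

4

The leaves are A, D, H, I.
That is 4 leaves.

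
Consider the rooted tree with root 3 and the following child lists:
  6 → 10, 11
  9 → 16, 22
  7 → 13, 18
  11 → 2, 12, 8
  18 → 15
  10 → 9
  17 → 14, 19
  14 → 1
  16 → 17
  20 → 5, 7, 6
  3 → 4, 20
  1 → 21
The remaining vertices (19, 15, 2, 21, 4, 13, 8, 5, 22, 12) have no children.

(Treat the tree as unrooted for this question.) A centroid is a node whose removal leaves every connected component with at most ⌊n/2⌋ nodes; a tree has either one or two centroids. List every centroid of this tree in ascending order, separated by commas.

Delete 6: the remaining components have sizes 9, 8, 4. Max 9 ≤ 11, so 6 is a centroid.
No neighbour of 6 does as well, so 6 is the unique centroid.

6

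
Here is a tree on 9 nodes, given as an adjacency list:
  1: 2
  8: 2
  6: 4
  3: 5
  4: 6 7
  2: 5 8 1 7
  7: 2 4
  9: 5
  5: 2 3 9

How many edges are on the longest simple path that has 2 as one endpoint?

3

Distances from 2 peak at 3, attained at 6.
2–7–4–6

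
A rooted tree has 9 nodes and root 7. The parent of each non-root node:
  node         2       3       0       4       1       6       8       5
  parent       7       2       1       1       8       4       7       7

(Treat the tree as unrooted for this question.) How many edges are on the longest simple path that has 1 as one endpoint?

4

A farthest node from 1 is 3.
The path 1 – 8 – 7 – 2 – 3 has 4 edges.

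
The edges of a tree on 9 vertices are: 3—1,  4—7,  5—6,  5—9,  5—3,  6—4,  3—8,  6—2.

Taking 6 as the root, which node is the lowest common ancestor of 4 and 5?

6

4's ancestor chain is 4, 6 and 5's is 5, 6; they first meet at 6.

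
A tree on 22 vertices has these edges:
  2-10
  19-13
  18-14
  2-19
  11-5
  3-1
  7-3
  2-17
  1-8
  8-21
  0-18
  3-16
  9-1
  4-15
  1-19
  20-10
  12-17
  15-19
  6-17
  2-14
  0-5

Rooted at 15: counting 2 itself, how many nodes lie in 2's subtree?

11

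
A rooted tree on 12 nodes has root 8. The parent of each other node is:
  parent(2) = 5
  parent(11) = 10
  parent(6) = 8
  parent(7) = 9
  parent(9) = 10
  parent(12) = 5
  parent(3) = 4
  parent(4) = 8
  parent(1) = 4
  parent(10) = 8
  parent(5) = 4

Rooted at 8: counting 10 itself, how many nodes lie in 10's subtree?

Descendants of 10 (including itself): 10, 9, 11, 7. That's 4.

4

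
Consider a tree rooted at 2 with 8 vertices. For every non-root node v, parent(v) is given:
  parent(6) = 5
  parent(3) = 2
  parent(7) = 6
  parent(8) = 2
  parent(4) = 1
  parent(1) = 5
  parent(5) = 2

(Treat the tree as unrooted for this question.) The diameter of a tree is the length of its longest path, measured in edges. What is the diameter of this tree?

4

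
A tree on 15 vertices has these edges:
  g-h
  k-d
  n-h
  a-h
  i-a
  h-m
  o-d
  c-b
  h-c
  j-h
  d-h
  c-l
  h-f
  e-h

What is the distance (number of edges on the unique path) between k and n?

3

The path is k – d – h – n, which has 3 edges.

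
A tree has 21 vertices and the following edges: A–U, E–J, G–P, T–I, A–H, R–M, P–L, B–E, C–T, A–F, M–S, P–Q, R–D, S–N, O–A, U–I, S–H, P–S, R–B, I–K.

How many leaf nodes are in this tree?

10

The leaves are C, D, F, G, J, K, L, N, O, Q.
That is 10 leaves.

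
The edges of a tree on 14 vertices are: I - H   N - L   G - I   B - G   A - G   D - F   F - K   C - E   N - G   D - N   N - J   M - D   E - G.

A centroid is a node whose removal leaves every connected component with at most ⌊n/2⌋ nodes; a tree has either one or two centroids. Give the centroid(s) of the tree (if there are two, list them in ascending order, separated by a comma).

If G is removed the pieces have sizes 7, 2, 2, 1, 1, all ≤ ⌊14/2⌋ = 7.
Its neighbour N also leaves a largest component of size 7, so both are centroids.

G, N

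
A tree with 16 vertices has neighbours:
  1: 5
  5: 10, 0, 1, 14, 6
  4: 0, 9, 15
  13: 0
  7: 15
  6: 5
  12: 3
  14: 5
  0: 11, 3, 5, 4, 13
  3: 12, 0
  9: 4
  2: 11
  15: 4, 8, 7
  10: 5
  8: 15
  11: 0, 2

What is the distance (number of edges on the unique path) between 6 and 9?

4

Walking from 6: 6 – 5 – 0 – 4 – 9. Length 4.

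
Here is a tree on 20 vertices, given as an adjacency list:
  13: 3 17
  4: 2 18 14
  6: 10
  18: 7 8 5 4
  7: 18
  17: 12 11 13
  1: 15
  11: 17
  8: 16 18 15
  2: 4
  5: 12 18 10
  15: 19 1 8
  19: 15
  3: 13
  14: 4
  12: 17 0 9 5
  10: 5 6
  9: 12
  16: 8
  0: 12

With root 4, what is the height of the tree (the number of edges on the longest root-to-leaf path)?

6

A deepest node is 3, reached by 4 – 18 – 5 – 12 – 17 – 13 – 3.
That path has 6 edges, so the height is 6.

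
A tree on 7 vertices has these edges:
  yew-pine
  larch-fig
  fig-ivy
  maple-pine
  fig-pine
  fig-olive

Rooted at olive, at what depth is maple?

3

olive–fig–pine–maple — 3 edges.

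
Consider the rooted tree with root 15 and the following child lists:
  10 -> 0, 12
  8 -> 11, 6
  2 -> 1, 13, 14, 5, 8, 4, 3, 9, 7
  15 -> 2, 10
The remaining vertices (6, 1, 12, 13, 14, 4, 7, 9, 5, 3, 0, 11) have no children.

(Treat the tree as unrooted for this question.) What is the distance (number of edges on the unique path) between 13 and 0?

4

The path is 13 - 2 - 15 - 10 - 0, which has 4 edges.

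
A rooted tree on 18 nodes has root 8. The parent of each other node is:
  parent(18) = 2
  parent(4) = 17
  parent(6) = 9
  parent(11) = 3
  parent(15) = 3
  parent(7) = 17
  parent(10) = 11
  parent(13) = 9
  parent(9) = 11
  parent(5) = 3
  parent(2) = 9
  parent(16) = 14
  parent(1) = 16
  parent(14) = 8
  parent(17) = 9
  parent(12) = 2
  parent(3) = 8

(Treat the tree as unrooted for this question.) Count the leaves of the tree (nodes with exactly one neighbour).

Exactly 10 nodes have a single neighbour: 1, 4, 5, 6, 7, 10, 12, 13, 15, 18.

10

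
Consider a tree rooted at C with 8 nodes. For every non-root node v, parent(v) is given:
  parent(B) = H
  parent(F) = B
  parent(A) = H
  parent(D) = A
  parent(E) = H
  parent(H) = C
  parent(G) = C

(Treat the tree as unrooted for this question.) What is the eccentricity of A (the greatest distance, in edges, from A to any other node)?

3

A farthest node from A is G (F also at distance 3).
The path A – H – C – G has 3 edges.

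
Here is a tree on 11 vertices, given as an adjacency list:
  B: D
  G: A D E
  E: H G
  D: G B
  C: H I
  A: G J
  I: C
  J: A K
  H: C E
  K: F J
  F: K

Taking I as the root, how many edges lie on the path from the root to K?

7

Climbing from K to the root: K – J – A – G – E – H – C – I. That's 7 steps.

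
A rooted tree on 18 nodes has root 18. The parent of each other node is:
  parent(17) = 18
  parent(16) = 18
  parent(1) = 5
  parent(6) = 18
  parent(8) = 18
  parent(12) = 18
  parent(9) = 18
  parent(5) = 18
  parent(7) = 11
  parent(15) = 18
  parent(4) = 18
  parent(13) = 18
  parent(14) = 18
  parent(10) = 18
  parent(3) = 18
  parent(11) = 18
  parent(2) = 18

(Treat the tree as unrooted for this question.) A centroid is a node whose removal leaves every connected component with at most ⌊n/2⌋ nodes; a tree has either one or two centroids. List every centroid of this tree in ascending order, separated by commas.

18

Delete 18: the remaining components have sizes 2, 2, 1, 1, 1, 1, 1, 1, 1, 1, 1, 1, 1, 1, 1. Max 2 ≤ 9, so 18 is a centroid.
Every other node leaves some component of size > 9, so the centroid is unique.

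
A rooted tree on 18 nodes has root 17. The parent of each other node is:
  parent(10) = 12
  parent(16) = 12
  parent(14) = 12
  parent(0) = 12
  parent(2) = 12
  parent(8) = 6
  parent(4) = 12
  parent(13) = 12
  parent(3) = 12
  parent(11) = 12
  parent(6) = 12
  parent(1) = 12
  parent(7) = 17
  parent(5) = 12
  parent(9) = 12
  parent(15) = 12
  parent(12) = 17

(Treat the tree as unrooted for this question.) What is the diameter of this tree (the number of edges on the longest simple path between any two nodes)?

4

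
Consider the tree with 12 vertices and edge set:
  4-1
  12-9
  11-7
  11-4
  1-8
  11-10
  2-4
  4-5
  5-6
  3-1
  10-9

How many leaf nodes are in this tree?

Degree-1 nodes: 2, 3, 6, 7, 8, 12 — 6 of them.

6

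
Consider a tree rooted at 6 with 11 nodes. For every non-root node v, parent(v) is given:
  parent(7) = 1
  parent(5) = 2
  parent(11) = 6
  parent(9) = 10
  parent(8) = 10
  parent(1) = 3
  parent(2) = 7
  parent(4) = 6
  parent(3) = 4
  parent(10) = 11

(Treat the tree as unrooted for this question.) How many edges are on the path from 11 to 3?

11 – 6 – 4 – 3: 3 edges.

3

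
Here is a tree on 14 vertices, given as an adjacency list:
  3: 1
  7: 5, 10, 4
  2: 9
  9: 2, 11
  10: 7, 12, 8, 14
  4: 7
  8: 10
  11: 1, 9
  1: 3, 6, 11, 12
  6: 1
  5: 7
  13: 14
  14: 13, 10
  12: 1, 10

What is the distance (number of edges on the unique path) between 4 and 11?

5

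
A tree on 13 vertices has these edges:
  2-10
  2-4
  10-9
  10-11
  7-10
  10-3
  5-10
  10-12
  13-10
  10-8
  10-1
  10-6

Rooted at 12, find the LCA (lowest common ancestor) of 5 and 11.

10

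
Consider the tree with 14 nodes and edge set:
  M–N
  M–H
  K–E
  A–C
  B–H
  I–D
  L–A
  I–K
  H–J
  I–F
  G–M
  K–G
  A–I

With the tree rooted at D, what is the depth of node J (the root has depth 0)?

Path from D to J: D–I–K–G–M–H–J, which has 6 edges.

6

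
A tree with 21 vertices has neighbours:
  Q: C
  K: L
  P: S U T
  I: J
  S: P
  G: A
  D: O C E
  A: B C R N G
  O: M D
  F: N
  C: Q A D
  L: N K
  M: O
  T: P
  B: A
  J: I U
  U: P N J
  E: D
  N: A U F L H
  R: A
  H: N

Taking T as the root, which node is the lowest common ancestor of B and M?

B's ancestor chain is B, A, N, U, P, T and M's is M, O, D, C, A, N, U, P, T; they first meet at A.

A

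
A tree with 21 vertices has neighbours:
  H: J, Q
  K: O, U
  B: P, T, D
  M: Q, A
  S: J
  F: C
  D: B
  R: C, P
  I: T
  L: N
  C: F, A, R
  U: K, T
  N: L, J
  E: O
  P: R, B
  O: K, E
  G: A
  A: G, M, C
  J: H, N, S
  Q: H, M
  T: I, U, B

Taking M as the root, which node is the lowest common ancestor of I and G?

A

Ancestors of I (toward the root): I, T, B, P, R, C, A, M.
Ancestors of G: G, A, M.
The deepest node appearing in both lists is A.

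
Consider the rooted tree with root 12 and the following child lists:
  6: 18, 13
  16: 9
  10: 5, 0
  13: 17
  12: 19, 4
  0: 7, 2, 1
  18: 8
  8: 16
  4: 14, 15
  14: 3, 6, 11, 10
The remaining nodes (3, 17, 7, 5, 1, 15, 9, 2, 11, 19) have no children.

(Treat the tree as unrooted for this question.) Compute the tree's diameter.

8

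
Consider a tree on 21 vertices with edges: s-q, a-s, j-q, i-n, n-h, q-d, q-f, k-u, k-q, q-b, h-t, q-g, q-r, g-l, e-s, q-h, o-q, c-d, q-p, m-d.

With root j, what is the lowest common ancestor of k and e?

k's ancestor chain is k, q, j and e's is e, s, q, j; they first meet at q.

q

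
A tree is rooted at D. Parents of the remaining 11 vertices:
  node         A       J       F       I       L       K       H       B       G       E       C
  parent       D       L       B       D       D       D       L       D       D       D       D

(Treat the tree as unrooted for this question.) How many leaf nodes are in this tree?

The leaves are A, C, E, F, G, H, I, J, K.
That is 9 leaves.

9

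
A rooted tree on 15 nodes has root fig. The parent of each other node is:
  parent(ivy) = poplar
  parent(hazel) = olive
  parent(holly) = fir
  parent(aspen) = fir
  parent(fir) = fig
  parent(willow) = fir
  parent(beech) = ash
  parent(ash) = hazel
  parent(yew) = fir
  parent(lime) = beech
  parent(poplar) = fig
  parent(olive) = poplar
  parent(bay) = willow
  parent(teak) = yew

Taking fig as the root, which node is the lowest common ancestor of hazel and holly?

fig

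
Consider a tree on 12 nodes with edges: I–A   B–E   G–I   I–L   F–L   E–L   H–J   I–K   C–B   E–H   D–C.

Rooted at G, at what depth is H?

4

Path from G to H: G – I – L – E – H, which has 4 edges.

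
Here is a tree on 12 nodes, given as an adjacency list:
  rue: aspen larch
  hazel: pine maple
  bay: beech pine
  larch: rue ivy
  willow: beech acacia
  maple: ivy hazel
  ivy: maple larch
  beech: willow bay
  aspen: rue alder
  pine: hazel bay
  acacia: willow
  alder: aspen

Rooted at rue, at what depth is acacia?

rue–larch–ivy–maple–hazel–pine–bay–beech–willow–acacia — 9 edges.

9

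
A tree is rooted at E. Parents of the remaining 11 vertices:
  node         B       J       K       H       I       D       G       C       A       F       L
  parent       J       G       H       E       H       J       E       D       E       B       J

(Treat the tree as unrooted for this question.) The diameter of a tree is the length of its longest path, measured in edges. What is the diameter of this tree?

6

Starting from I, a farthest node is F at distance 6.
One longest path: I - H - E - G - J - B - F.
So the diameter is 6.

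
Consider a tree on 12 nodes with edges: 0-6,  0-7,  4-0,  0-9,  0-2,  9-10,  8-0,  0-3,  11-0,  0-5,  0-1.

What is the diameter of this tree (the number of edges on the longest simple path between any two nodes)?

3

Starting from 10, a farthest node is 1 at distance 3.
One longest path: 10 – 9 – 0 – 1.
So the diameter is 3.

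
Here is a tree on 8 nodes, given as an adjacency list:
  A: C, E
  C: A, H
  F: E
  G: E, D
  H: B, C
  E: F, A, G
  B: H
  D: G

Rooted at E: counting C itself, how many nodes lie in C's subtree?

3

The subtree rooted at C contains: C, H, B — 3 nodes.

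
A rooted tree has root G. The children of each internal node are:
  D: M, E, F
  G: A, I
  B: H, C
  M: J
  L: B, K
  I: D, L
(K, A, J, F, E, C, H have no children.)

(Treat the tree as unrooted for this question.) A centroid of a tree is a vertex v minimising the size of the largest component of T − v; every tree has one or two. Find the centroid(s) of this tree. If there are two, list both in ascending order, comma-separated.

I

If I is removed the pieces have sizes 5, 5, 2, all ≤ ⌊13/2⌋ = 6.
No neighbour of I does as well, so I is the unique centroid.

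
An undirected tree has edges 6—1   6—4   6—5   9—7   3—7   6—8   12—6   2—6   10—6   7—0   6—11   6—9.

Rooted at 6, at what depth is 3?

3

Path from 6 to 3: 6 → 9 → 7 → 3, which has 3 edges.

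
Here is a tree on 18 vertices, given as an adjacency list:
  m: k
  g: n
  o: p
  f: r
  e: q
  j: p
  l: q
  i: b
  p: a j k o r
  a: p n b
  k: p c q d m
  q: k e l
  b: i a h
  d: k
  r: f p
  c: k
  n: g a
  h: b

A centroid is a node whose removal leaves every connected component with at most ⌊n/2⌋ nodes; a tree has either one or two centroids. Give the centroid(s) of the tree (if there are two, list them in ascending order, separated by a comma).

p

Removing p splits the tree into components of sizes 7, 6, 2, 1, 1; the largest is 7 ≤ ⌊18/2⌋ = 9.
Every other node leaves some component of size > 9, so the centroid is unique.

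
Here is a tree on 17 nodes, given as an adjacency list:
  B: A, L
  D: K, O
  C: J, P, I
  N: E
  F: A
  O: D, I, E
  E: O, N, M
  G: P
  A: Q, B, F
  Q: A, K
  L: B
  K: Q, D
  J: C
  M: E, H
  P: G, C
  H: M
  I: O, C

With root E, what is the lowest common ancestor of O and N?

E

Ancestors of O (toward the root): O, E.
Ancestors of N: N, E.
The deepest node appearing in both lists is E.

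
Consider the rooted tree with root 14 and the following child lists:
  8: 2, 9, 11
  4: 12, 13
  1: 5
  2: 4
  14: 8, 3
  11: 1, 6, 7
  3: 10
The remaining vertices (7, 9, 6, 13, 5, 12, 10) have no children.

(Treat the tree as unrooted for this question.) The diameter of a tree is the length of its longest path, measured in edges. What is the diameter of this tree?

Starting from 5, a farthest node is 10 at distance 6.
One longest path: 5–1–11–8–14–3–10.
So the diameter is 6.

6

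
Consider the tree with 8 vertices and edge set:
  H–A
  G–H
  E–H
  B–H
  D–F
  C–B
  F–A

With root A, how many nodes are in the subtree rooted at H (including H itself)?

5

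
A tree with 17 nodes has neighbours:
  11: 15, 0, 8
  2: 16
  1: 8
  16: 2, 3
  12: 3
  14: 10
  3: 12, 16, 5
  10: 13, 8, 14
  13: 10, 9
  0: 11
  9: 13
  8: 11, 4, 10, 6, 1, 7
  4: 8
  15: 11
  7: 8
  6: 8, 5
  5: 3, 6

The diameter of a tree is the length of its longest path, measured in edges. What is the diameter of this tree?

8

Starting from 2, a farthest node is 9 at distance 8.
One longest path: 2 – 16 – 3 – 5 – 6 – 8 – 10 – 13 – 9.
So the diameter is 8.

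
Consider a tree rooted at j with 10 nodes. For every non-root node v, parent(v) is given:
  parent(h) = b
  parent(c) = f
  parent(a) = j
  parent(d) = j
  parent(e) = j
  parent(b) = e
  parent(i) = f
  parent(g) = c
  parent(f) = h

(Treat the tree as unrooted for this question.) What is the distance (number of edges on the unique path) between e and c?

Walking from e: e–b–h–f–c. Length 4.

4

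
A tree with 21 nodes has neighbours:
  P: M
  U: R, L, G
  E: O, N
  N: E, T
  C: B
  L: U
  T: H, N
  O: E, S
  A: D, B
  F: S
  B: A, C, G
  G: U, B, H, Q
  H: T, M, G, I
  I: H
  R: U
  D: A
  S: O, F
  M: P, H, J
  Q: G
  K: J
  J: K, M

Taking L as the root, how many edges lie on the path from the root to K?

Climbing from K to the root: K – J – M – H – G – U – L. That's 6 steps.

6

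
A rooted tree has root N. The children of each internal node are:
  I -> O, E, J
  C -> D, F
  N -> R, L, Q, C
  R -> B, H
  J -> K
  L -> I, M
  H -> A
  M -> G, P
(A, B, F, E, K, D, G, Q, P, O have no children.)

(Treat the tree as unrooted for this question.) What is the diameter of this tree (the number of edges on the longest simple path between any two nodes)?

A longest path is K – J – I – L – N – R – H – A, with 7 edges.

7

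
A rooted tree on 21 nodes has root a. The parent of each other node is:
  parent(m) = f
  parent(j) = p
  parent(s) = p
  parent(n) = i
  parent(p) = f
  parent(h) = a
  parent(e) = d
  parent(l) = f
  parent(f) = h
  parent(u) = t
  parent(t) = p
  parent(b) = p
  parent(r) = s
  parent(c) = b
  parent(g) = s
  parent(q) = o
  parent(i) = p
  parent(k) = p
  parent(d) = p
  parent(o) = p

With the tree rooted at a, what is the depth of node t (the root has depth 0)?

Climbing from t to the root: t – p – f – h – a. That's 4 steps.

4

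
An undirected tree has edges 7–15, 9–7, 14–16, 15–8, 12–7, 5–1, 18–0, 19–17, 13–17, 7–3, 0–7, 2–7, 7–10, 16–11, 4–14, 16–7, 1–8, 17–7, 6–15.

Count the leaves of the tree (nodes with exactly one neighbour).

12

Exactly 12 nodes have a single neighbour: 2, 3, 4, 5, 6, 9, 10, 11, 12, 13, 18, 19.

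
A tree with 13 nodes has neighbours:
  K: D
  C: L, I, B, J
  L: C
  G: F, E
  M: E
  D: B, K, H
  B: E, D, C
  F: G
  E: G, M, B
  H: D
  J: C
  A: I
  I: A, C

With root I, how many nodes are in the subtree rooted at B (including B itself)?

Descendants of B (including itself): B, D, E, H, K, G, M, F. That's 8.

8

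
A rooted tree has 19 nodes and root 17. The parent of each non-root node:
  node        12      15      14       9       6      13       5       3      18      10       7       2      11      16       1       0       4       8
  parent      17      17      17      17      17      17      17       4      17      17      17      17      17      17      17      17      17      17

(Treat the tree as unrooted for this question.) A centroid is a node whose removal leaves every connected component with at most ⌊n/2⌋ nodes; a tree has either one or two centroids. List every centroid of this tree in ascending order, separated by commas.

Removing 17 splits the tree into components of sizes 2, 1, 1, 1, 1, 1, 1, 1, 1, 1, 1, 1, 1, 1, 1, 1, 1; the largest is 2 ≤ ⌊19/2⌋ = 9.
No neighbour of 17 does as well, so 17 is the unique centroid.

17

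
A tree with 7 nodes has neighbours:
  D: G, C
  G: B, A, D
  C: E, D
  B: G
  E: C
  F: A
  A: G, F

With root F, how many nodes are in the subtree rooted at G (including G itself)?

5

Descendants of G (including itself): G, B, D, C, E. That's 5.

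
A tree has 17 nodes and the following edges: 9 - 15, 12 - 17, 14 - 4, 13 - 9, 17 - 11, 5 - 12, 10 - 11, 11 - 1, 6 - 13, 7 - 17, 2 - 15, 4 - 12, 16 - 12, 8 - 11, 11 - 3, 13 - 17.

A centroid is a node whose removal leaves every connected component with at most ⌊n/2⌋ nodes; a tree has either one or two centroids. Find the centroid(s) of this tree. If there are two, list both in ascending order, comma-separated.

17

Removing 17 splits the tree into components of sizes 5, 5, 5, 1; the largest is 5 ≤ ⌊17/2⌋ = 8.
Every other node leaves some component of size > 8, so the centroid is unique.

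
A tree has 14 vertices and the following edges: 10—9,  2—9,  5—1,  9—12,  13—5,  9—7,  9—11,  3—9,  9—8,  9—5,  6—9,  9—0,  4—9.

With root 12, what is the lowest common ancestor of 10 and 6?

9

10's ancestor chain is 10, 9, 12 and 6's is 6, 9, 12; they first meet at 9.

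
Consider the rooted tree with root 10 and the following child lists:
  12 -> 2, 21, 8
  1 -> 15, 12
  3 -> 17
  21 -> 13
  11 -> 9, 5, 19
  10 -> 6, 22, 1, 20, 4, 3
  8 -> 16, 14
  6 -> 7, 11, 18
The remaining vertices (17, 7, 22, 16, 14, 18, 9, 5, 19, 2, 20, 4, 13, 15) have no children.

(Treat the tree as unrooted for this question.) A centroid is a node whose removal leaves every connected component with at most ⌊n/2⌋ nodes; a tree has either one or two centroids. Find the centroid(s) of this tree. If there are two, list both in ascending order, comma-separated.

10

Removing 10 splits the tree into components of sizes 9, 7, 2, 1, 1, 1; the largest is 9 ≤ ⌊22/2⌋ = 11.
Every other node leaves some component of size > 11, so the centroid is unique.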